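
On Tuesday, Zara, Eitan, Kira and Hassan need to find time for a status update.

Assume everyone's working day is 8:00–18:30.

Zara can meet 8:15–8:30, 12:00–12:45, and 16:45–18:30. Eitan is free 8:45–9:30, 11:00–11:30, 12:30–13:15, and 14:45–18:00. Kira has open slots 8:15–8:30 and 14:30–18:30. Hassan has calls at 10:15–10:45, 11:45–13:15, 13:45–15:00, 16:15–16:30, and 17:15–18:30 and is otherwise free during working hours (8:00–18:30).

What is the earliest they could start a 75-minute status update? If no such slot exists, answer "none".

none

Hassan free within 08:00–18:30: 08:00–10:15, 10:45–11:45, 13:15–13:45, 15:00–16:15, 16:30–17:15.
Zara ∩ Eitan: 12:30–12:45, 16:45–18:00.
Zara ∩ Eitan ∩ Kira: 16:45–18:00.
Zara ∩ Eitan ∩ Kira ∩ Hassan: 16:45–17:15.
Windows ≥ 75 min: (none).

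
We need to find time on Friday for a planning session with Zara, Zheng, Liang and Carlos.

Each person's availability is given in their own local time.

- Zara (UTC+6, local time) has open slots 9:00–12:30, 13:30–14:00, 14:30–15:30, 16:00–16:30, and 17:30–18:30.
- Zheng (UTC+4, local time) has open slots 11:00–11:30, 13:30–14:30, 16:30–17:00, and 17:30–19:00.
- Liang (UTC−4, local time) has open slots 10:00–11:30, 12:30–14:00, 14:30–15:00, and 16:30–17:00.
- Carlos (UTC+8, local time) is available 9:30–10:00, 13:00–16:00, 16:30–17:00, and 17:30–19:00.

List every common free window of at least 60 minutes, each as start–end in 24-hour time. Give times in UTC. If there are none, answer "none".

Zara → UTC: 03:00–06:30, 07:30–08:00, 08:30–09:30, 10:00–10:30, 11:30–12:30.
Zheng → UTC: 07:00–07:30, 09:30–10:30, 12:30–13:00, 13:30–15:00.
Liang → UTC: 14:00–15:30, 16:30–18:00, 18:30–19:00, 20:30–21:00.
Carlos → UTC: 01:30–02:00, 05:00–08:00, 08:30–09:00, 09:30–11:00.
Zara ∩ Zheng: 10:00–10:30.
Zara ∩ Zheng ∩ Liang: (none).
Zara ∩ Zheng ∩ Liang ∩ Carlos: (none).
Windows ≥ 60 min: (none).

none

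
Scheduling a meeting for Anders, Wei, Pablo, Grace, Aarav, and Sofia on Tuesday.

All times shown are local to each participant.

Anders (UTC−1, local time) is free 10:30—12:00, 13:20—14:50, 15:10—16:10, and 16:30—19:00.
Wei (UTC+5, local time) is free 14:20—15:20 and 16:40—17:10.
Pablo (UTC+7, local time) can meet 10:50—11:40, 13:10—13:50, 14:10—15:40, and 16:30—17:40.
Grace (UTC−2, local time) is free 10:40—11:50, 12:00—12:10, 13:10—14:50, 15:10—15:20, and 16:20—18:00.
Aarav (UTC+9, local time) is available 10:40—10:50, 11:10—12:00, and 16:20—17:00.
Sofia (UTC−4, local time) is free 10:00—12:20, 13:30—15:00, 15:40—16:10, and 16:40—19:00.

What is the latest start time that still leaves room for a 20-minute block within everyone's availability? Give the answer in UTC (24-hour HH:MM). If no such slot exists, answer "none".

none

Anders → UTC: 11:30–13:00, 14:20–15:50, 16:10–17:10, 17:30–20:00.
Wei → UTC: 09:20–10:20, 11:40–12:10.
Pablo → UTC: 03:50–04:40, 06:10–06:50, 07:10–08:40, 09:30–10:40.
Grace → UTC: 12:40–13:50, 14:00–14:10, 15:10–16:50, 17:10–17:20, 18:20–20:00.
Aarav → UTC: 01:40–01:50, 02:10–03:00, 07:20–08:00.
Sofia → UTC: 14:00–16:20, 17:30–19:00, 19:40–20:10, 20:40–23:00.
Anders ∩ Wei: 11:40–12:10.
Anders ∩ Wei ∩ Pablo: (none).
Anders ∩ Wei ∩ Pablo ∩ Grace: (none).
Anders ∩ Wei ∩ Pablo ∩ Grace ∩ Aarav: (none).
Anders ∩ Wei ∩ Pablo ∩ Grace ∩ Aarav ∩ Sofia: (none).
Windows ≥ 20 min: (none).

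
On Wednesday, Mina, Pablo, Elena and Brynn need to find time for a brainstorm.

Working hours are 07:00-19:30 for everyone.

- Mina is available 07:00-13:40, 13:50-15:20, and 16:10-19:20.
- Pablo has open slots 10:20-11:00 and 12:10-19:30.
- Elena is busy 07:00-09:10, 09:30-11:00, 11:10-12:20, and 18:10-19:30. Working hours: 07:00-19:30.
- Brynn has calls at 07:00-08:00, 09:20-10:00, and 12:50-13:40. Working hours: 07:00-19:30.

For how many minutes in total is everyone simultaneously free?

240 minutes

Elena free within 07:00–19:30: 09:10–09:30, 11:00–11:10, 12:20–18:10.
Brynn free within 07:00–19:30: 08:00–09:20, 10:00–12:50, 13:40–19:30.
Mina ∩ Pablo: 10:20–11:00, 12:10–13:40, 13:50–15:20, 16:10–19:20.
Mina ∩ Pablo ∩ Elena: 12:20–13:40, 13:50–15:20, 16:10–18:10.
Mina ∩ Pablo ∩ Elena ∩ Brynn: 12:20–12:50, 13:50–15:20, 16:10–18:10.
Total common minutes: 30 + 90 + 120 = 240.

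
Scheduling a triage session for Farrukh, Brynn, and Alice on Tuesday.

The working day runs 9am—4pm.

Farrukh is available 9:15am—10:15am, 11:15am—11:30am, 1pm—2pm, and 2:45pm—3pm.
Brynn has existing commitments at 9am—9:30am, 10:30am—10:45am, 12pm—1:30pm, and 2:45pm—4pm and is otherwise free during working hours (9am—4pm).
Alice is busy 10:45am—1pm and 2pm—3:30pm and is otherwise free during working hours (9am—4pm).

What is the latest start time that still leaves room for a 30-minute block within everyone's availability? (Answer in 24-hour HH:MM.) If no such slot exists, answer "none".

13:30

Brynn free within 09:00–16:00: 09:30–10:30, 10:45–12:00, 13:30–14:45.
Alice free within 09:00–16:00: 09:00–10:45, 13:00–14:00, 15:30–16:00.
Farrukh ∩ Brynn: 09:30–10:15, 11:15–11:30, 13:30–14:00.
Farrukh ∩ Brynn ∩ Alice: 09:30–10:15, 13:30–14:00.
Windows ≥ 30 min: 09:30–10:15, 13:30–14:00.
Latest start in the last window 13:30–14:00 is 14:00 − 30 min = 13:30.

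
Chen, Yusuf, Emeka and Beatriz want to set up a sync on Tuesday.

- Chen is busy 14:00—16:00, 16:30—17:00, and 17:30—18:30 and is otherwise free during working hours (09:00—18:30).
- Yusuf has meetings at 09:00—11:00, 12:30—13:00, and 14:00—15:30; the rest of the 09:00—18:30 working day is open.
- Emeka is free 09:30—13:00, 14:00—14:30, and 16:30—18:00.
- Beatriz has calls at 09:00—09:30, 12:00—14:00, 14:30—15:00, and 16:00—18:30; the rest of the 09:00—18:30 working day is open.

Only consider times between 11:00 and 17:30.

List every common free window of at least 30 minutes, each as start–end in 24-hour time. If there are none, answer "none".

11:00–12:00

Chen free within 09:00–18:30: 09:00–14:00, 16:00–16:30, 17:00–17:30.
Yusuf free within 09:00–18:30: 11:00–12:30, 13:00–14:00, 15:30–18:30.
Beatriz free within 09:00–18:30: 09:30–12:00, 14:00–14:30, 15:00–16:00.
Chen ∩ Yusuf: 11:00–12:30, 13:00–14:00, 16:00–16:30, 17:00–17:30.
Chen ∩ Yusuf ∩ Emeka: 11:00–12:30, 17:00–17:30.
Chen ∩ Yusuf ∩ Emeka ∩ Beatriz: 11:00–12:00.
Restricted to 11:00–17:30: 11:00–12:00.
Windows ≥ 30 min: 11:00–12:00.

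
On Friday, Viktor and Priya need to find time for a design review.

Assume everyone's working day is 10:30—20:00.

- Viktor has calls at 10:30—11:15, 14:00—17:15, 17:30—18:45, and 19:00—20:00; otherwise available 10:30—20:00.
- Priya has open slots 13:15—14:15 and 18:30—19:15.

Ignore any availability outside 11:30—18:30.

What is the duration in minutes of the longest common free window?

Viktor free within 10:30–20:00: 11:15–14:00, 17:15–17:30, 18:45–19:00.
Viktor ∩ Priya: 13:15–14:00, 18:45–19:00.
Restricted to 11:30–18:30: 13:15–14:00.
Single common window of 45 minutes.

45 minutes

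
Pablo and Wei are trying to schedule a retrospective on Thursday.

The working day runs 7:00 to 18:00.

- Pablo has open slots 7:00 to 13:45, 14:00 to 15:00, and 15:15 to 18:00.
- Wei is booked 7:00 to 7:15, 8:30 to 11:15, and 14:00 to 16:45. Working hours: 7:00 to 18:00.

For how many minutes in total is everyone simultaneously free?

300 minutes

Wei free within 07:00–18:00: 07:15–08:30, 11:15–14:00, 16:45–18:00.
Pablo ∩ Wei: 07:15–08:30, 11:15–13:45, 16:45–18:00.
Total common minutes: 75 + 150 + 75 = 300.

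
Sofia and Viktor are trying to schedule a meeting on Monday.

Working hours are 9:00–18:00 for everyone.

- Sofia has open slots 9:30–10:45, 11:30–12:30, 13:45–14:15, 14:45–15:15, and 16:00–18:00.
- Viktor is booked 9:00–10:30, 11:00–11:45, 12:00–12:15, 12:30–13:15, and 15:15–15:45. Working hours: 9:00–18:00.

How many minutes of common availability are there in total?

225 minutes

Viktor free within 09:00–18:00: 10:30–11:00, 11:45–12:00, 12:15–12:30, 13:15–15:15, 15:45–18:00.
Sofia ∩ Viktor: 10:30–10:45, 11:45–12:00, 12:15–12:30, 13:45–14:15, 14:45–15:15, 16:00–18:00.
Total common minutes: 15 + 15 + 15 + 30 + 30 + 120 = 225.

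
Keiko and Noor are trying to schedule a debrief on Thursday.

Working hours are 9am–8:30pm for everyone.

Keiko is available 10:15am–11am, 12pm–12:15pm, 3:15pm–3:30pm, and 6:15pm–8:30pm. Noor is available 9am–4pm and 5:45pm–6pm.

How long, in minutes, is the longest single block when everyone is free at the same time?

45 minutes

Keiko ∩ Noor: 10:15–11:00, 12:00–12:15, 15:15–15:30.
Common window lengths: 45, 15, 15 min; longest is 45.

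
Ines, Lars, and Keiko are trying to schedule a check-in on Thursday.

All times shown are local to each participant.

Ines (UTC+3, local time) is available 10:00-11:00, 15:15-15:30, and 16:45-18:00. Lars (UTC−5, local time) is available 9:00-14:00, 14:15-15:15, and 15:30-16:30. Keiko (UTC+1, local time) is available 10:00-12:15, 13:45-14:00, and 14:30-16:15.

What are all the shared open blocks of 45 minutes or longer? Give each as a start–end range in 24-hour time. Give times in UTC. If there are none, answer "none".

14:00–15:00

Ines → UTC: 07:00–08:00, 12:15–12:30, 13:45–15:00.
Lars → UTC: 14:00–19:00, 19:15–20:15, 20:30–21:30.
Keiko → UTC: 09:00–11:15, 12:45–13:00, 13:30–15:15.
Ines ∩ Lars: 14:00–15:00.
Ines ∩ Lars ∩ Keiko: 14:00–15:00.
Windows ≥ 45 min: 14:00–15:00.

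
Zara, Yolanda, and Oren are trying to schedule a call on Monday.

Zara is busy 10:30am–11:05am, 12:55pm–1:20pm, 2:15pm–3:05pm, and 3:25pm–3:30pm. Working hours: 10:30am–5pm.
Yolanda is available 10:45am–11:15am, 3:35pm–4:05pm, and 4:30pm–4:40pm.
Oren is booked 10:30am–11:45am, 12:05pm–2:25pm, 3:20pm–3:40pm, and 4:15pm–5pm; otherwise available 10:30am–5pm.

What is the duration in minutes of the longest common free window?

Zara free within 10:30–17:00: 11:05–12:55, 13:20–14:15, 15:05–15:25, 15:30–17:00.
Oren free within 10:30–17:00: 11:45–12:05, 14:25–15:20, 15:40–16:15.
Zara ∩ Yolanda: 11:05–11:15, 15:35–16:05, 16:30–16:40.
Zara ∩ Yolanda ∩ Oren: 15:40–16:05.
Single common window of 25 minutes.

25 minutes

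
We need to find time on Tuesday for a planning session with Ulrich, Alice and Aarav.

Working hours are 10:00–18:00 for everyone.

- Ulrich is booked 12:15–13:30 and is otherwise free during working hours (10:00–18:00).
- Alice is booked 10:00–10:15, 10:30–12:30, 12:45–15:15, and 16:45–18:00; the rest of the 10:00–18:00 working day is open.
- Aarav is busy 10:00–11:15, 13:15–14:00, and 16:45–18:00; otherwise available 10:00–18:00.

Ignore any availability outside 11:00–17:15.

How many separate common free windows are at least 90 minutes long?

Ulrich free within 10:00–18:00: 10:00–12:15, 13:30–18:00.
Alice free within 10:00–18:00: 10:15–10:30, 12:30–12:45, 15:15–16:45.
Aarav free within 10:00–18:00: 11:15–13:15, 14:00–16:45.
Ulrich ∩ Alice: 10:15–10:30, 15:15–16:45.
Ulrich ∩ Alice ∩ Aarav: 15:15–16:45.
Restricted to 11:00–17:15: 15:15–16:45.
Windows ≥ 90 min: 15:15–16:45.
That's 1 window.

1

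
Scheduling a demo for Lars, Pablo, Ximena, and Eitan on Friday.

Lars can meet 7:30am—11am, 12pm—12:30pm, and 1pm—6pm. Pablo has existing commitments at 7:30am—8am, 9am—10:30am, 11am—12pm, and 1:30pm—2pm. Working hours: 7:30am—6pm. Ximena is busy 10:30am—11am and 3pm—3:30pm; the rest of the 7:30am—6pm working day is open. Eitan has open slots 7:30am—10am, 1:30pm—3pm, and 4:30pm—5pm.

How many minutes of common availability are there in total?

150 minutes

Pablo free within 07:30–18:00: 08:00–09:00, 10:30–11:00, 12:00–13:30, 14:00–18:00.
Ximena free within 07:30–18:00: 07:30–10:30, 11:00–15:00, 15:30–18:00.
Lars ∩ Pablo: 08:00–09:00, 10:30–11:00, 12:00–12:30, 13:00–13:30, 14:00–18:00.
Lars ∩ Pablo ∩ Ximena: 08:00–09:00, 12:00–12:30, 13:00–13:30, 14:00–15:00, 15:30–18:00.
Lars ∩ Pablo ∩ Ximena ∩ Eitan: 08:00–09:00, 14:00–15:00, 16:30–17:00.
Total common minutes: 60 + 60 + 30 = 150.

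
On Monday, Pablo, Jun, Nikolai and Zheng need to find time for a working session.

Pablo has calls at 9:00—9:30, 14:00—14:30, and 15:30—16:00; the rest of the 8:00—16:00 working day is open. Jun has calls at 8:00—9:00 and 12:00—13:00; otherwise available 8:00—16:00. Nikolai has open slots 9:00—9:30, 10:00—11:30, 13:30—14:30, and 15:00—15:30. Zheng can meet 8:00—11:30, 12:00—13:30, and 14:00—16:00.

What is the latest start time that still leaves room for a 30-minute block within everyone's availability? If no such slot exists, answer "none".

15:00

Pablo free within 08:00–16:00: 08:00–09:00, 09:30–14:00, 14:30–15:30.
Jun free within 08:00–16:00: 09:00–12:00, 13:00–16:00.
Pablo ∩ Jun: 09:30–12:00, 13:00–14:00, 14:30–15:30.
Pablo ∩ Jun ∩ Nikolai: 10:00–11:30, 13:30–14:00, 15:00–15:30.
Pablo ∩ Jun ∩ Nikolai ∩ Zheng: 10:00–11:30, 15:00–15:30.
Windows ≥ 30 min: 10:00–11:30, 15:00–15:30.
Latest start in the last window 15:00–15:30 is 15:30 − 30 min = 15:00.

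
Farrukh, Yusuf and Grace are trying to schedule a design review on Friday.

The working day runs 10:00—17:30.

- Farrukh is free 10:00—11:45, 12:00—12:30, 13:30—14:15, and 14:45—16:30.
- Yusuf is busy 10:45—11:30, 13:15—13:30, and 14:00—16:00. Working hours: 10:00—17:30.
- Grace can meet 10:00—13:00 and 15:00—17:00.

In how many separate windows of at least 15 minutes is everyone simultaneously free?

4

Yusuf free within 10:00–17:30: 10:00–10:45, 11:30–13:15, 13:30–14:00, 16:00–17:30.
Farrukh ∩ Yusuf: 10:00–10:45, 11:30–11:45, 12:00–12:30, 13:30–14:00, 16:00–16:30.
Farrukh ∩ Yusuf ∩ Grace: 10:00–10:45, 11:30–11:45, 12:00–12:30, 16:00–16:30.
Windows ≥ 15 min: 10:00–10:45, 11:30–11:45, 12:00–12:30, 16:00–16:30.
That's 4 windows.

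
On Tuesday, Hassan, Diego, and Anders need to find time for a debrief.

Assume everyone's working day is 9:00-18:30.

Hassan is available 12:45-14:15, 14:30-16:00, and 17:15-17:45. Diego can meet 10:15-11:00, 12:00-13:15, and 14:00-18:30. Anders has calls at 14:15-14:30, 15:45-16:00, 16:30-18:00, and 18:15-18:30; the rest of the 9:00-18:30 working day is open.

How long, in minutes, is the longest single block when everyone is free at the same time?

Anders free within 09:00–18:30: 09:00–14:15, 14:30–15:45, 16:00–16:30, 18:00–18:15.
Hassan ∩ Diego: 12:45–13:15, 14:00–14:15, 14:30–16:00, 17:15–17:45.
Hassan ∩ Diego ∩ Anders: 12:45–13:15, 14:00–14:15, 14:30–15:45.
Common window lengths: 30, 15, 75 min; longest is 75.

75 minutes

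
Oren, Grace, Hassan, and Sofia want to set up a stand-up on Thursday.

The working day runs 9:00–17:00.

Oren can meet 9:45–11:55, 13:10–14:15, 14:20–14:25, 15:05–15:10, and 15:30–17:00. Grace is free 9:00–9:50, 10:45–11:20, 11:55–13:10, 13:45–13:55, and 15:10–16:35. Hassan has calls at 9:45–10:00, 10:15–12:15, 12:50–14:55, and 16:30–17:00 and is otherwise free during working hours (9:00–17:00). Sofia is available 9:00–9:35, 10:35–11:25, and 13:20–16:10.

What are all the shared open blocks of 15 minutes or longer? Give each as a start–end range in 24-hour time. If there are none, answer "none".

15:30–16:10

Hassan free within 09:00–17:00: 09:00–09:45, 10:00–10:15, 12:15–12:50, 14:55–16:30.
Oren ∩ Grace: 09:45–09:50, 10:45–11:20, 13:45–13:55, 15:30–16:35.
Oren ∩ Grace ∩ Hassan: 15:30–16:30.
Oren ∩ Grace ∩ Hassan ∩ Sofia: 15:30–16:10.
Windows ≥ 15 min: 15:30–16:10.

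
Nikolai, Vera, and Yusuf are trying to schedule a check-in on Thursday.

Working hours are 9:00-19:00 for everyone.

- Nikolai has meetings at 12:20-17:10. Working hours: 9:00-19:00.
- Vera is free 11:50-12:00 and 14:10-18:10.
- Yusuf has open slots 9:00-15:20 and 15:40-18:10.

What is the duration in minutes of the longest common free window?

Nikolai free within 09:00–19:00: 09:00–12:20, 17:10–19:00.
Nikolai ∩ Vera: 11:50–12:00, 17:10–18:10.
Nikolai ∩ Vera ∩ Yusuf: 11:50–12:00, 17:10–18:10.
Common window lengths: 10, 60 min; longest is 60.

60 minutes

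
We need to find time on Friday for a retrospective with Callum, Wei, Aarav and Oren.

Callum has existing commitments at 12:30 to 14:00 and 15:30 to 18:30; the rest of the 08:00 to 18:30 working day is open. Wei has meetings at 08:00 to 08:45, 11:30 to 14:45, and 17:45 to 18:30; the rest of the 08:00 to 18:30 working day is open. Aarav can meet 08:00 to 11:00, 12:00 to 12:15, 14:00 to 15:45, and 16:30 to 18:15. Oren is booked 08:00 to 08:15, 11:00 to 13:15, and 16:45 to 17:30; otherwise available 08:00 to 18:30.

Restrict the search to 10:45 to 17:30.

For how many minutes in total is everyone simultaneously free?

Callum free within 08:00–18:30: 08:00–12:30, 14:00–15:30.
Wei free within 08:00–18:30: 08:45–11:30, 14:45–17:45.
Oren free within 08:00–18:30: 08:15–11:00, 13:15–16:45, 17:30–18:30.
Callum ∩ Wei: 08:45–11:30, 14:45–15:30.
Callum ∩ Wei ∩ Aarav: 08:45–11:00, 14:45–15:30.
Callum ∩ Wei ∩ Aarav ∩ Oren: 08:45–11:00, 14:45–15:30.
Restricted to 10:45–17:30: 10:45–11:00, 14:45–15:30.
Total common minutes: 15 + 45 = 60.

60 minutes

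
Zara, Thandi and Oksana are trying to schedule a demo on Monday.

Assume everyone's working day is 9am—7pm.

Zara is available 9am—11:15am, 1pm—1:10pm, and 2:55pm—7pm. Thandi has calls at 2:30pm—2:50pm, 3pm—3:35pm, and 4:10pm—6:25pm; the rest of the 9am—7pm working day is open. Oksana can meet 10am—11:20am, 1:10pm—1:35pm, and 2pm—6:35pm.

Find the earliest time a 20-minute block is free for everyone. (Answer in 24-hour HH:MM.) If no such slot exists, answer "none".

Thandi free within 09:00–19:00: 09:00–14:30, 14:50–15:00, 15:35–16:10, 18:25–19:00.
Zara ∩ Thandi: 09:00–11:15, 13:00–13:10, 14:55–15:00, 15:35–16:10, 18:25–19:00.
Zara ∩ Thandi ∩ Oksana: 10:00–11:15, 14:55–15:00, 15:35–16:10, 18:25–18:35.
Windows ≥ 20 min: 10:00–11:15, 15:35–16:10.
Earliest such window starts at 10:00.

10:00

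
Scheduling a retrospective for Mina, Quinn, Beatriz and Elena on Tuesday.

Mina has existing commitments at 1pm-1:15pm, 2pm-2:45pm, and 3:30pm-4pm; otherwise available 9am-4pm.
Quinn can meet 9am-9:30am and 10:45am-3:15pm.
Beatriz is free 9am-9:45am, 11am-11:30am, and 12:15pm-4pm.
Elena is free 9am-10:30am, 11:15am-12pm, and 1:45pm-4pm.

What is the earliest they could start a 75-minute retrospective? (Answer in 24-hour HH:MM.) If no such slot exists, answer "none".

Mina free within 09:00–16:00: 09:00–13:00, 13:15–14:00, 14:45–15:30.
Mina ∩ Quinn: 09:00–09:30, 10:45–13:00, 13:15–14:00, 14:45–15:15.
Mina ∩ Quinn ∩ Beatriz: 09:00–09:30, 11:00–11:30, 12:15–13:00, 13:15–14:00, 14:45–15:15.
Mina ∩ Quinn ∩ Beatriz ∩ Elena: 09:00–09:30, 11:15–11:30, 13:45–14:00, 14:45–15:15.
Windows ≥ 75 min: (none).

none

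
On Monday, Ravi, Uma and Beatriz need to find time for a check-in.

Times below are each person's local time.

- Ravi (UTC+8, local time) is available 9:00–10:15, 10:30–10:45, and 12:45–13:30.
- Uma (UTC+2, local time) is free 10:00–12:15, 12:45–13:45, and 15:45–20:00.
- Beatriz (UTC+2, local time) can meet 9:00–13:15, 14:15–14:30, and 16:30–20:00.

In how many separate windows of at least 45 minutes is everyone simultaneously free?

Ravi → UTC: 01:00–02:15, 02:30–02:45, 04:45–05:30.
Uma → UTC: 08:00–10:15, 10:45–11:45, 13:45–18:00.
Beatriz → UTC: 07:00–11:15, 12:15–12:30, 14:30–18:00.
Ravi ∩ Uma: (none).
Ravi ∩ Uma ∩ Beatriz: (none).
Windows ≥ 45 min: (none).
That's 0 windows.

0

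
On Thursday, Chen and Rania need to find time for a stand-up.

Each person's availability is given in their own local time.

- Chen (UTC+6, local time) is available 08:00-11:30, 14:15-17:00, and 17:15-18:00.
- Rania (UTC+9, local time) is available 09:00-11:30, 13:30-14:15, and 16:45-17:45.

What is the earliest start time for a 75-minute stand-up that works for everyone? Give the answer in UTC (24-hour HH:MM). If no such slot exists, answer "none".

Chen → UTC: 02:00–05:30, 08:15–11:00, 11:15–12:00.
Rania → UTC: 00:00–02:30, 04:30–05:15, 07:45–08:45.
Chen ∩ Rania: 02:00–02:30, 04:30–05:15, 08:15–08:45.
Windows ≥ 75 min: (none).

none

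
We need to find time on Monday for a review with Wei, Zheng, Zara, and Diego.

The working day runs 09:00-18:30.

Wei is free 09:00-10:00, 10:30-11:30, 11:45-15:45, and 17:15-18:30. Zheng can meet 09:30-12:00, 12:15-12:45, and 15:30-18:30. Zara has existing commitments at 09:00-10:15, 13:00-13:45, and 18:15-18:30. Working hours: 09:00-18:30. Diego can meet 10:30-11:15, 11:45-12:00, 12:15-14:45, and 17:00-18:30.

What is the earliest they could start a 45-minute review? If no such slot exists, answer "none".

Zara free within 09:00–18:30: 10:15–13:00, 13:45–18:15.
Wei ∩ Zheng: 09:30–10:00, 10:30–11:30, 11:45–12:00, 12:15–12:45, 15:30–15:45, 17:15–18:30.
Wei ∩ Zheng ∩ Zara: 10:30–11:30, 11:45–12:00, 12:15–12:45, 15:30–15:45, 17:15–18:15.
Wei ∩ Zheng ∩ Zara ∩ Diego: 10:30–11:15, 11:45–12:00, 12:15–12:45, 17:15–18:15.
Windows ≥ 45 min: 10:30–11:15, 17:15–18:15.
Earliest such window starts at 10:30.

10:30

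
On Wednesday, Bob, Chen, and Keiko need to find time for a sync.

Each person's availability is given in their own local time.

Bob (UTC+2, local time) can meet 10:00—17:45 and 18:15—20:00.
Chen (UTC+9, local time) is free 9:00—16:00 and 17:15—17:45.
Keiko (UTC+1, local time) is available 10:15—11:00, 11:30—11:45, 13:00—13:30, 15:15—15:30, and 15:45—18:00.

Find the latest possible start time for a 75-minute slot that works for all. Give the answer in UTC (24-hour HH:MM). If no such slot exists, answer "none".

none

Bob → UTC: 08:00–15:45, 16:15–18:00.
Chen → UTC: 00:00–07:00, 08:15–08:45.
Keiko → UTC: 09:15–10:00, 10:30–10:45, 12:00–12:30, 14:15–14:30, 14:45–17:00.
Bob ∩ Chen: 08:15–08:45.
Bob ∩ Chen ∩ Keiko: (none).
Windows ≥ 75 min: (none).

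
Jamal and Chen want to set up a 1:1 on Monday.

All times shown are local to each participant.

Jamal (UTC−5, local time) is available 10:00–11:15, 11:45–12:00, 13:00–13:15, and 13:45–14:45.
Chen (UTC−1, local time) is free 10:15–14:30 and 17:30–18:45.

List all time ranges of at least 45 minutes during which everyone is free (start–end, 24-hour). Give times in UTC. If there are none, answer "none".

18:45–19:45

Jamal → UTC: 15:00–16:15, 16:45–17:00, 18:00–18:15, 18:45–19:45.
Chen → UTC: 11:15–15:30, 18:30–19:45.
Jamal ∩ Chen: 15:00–15:30, 18:45–19:45.
Windows ≥ 45 min: 18:45–19:45.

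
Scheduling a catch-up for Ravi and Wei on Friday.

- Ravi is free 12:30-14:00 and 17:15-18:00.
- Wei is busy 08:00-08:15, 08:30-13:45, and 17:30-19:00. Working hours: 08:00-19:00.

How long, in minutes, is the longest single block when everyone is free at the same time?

15 minutes

Wei free within 08:00–19:00: 08:15–08:30, 13:45–17:30.
Ravi ∩ Wei: 13:45–14:00, 17:15–17:30.
Common window lengths: 15, 15 min; longest is 15.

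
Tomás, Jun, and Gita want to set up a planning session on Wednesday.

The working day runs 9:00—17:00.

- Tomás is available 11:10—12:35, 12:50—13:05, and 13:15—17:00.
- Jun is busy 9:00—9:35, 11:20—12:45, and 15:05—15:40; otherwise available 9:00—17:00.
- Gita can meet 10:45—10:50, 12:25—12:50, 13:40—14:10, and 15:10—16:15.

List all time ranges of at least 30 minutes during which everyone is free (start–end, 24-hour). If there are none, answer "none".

13:40–14:10, 15:40–16:15

Jun free within 09:00–17:00: 09:35–11:20, 12:45–15:05, 15:40–17:00.
Tomás ∩ Jun: 11:10–11:20, 12:50–13:05, 13:15–15:05, 15:40–17:00.
Tomás ∩ Jun ∩ Gita: 13:40–14:10, 15:40–16:15.
Windows ≥ 30 min: 13:40–14:10, 15:40–16:15.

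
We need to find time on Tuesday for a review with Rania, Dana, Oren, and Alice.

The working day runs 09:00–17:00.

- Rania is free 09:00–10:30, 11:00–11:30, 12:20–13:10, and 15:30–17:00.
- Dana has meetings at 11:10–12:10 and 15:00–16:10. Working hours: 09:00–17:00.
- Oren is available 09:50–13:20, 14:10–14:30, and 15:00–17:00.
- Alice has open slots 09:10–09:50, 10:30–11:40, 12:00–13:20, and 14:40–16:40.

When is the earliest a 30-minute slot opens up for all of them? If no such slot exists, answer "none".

12:20

Dana free within 09:00–17:00: 09:00–11:10, 12:10–15:00, 16:10–17:00.
Rania ∩ Dana: 09:00–10:30, 11:00–11:10, 12:20–13:10, 16:10–17:00.
Rania ∩ Dana ∩ Oren: 09:50–10:30, 11:00–11:10, 12:20–13:10, 16:10–17:00.
Rania ∩ Dana ∩ Oren ∩ Alice: 11:00–11:10, 12:20–13:10, 16:10–16:40.
Windows ≥ 30 min: 12:20–13:10, 16:10–16:40.
Earliest such window starts at 12:20.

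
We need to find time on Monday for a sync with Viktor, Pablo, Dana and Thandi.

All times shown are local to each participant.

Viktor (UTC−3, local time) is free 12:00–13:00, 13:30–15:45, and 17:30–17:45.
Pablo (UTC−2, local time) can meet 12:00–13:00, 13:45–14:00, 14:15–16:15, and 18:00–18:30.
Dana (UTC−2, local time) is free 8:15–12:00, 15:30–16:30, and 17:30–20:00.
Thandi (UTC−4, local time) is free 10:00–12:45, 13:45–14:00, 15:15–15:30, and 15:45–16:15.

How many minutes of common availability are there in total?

15 minutes

Viktor → UTC: 15:00–16:00, 16:30–18:45, 20:30–20:45.
Pablo → UTC: 14:00–15:00, 15:45–16:00, 16:15–18:15, 20:00–20:30.
Dana → UTC: 10:15–14:00, 17:30–18:30, 19:30–22:00.
Thandi → UTC: 14:00–16:45, 17:45–18:00, 19:15–19:30, 19:45–20:15.
Viktor ∩ Pablo: 15:45–16:00, 16:30–18:15.
Viktor ∩ Pablo ∩ Dana: 17:30–18:15.
Viktor ∩ Pablo ∩ Dana ∩ Thandi: 17:45–18:00.
Total common minutes: 15.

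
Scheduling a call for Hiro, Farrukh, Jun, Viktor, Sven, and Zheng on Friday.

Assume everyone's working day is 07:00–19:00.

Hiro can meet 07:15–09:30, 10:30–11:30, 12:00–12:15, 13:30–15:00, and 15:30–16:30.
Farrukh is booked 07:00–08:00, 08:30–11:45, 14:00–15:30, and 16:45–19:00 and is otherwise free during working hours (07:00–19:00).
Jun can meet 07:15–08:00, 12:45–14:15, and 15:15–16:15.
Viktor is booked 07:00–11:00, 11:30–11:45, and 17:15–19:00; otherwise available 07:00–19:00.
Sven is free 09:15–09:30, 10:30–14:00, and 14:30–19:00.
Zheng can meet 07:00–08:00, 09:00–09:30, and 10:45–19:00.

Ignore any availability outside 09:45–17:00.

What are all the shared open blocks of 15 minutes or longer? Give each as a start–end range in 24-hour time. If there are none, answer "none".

Farrukh free within 07:00–19:00: 08:00–08:30, 11:45–14:00, 15:30–16:45.
Viktor free within 07:00–19:00: 11:00–11:30, 11:45–17:15.
Hiro ∩ Farrukh: 08:00–08:30, 12:00–12:15, 13:30–14:00, 15:30–16:30.
Hiro ∩ Farrukh ∩ Jun: 13:30–14:00, 15:30–16:15.
Hiro ∩ Farrukh ∩ Jun ∩ Viktor: 13:30–14:00, 15:30–16:15.
Hiro ∩ Farrukh ∩ Jun ∩ Viktor ∩ Sven: 13:30–14:00, 15:30–16:15.
Hiro ∩ Farrukh ∩ Jun ∩ Viktor ∩ Sven ∩ Zheng: 13:30–14:00, 15:30–16:15.
Restricted to 09:45–17:00: 13:30–14:00, 15:30–16:15.
Windows ≥ 15 min: 13:30–14:00, 15:30–16:15.

13:30–14:00, 15:30–16:15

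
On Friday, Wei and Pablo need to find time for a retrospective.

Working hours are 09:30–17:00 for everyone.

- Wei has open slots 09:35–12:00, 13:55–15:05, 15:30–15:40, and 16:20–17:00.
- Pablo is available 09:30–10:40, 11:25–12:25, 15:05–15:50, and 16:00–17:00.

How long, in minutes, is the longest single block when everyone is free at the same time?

65 minutes

Wei ∩ Pablo: 09:35–10:40, 11:25–12:00, 15:30–15:40, 16:20–17:00.
Common window lengths: 65, 35, 10, 40 min; longest is 65.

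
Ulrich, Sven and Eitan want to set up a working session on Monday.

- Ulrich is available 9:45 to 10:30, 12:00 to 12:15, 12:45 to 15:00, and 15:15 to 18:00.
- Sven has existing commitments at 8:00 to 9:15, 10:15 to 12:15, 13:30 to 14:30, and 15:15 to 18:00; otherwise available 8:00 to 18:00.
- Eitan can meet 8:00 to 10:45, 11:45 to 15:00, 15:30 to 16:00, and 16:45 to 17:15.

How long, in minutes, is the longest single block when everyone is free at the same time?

45 minutes

Sven free within 08:00–18:00: 09:15–10:15, 12:15–13:30, 14:30–15:15.
Ulrich ∩ Sven: 09:45–10:15, 12:45–13:30, 14:30–15:00.
Ulrich ∩ Sven ∩ Eitan: 09:45–10:15, 12:45–13:30, 14:30–15:00.
Common window lengths: 30, 45, 30 min; longest is 45.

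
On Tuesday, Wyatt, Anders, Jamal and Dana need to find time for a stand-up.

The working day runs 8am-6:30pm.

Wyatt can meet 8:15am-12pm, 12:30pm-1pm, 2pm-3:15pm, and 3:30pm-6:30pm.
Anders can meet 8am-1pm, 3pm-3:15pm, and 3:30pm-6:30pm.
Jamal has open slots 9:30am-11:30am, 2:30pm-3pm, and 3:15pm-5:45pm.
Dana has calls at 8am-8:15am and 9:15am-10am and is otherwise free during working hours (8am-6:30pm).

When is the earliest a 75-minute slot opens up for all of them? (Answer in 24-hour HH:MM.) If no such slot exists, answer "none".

10:00

Dana free within 08:00–18:30: 08:15–09:15, 10:00–18:30.
Wyatt ∩ Anders: 08:15–12:00, 12:30–13:00, 15:00–15:15, 15:30–18:30.
Wyatt ∩ Anders ∩ Jamal: 09:30–11:30, 15:30–17:45.
Wyatt ∩ Anders ∩ Jamal ∩ Dana: 10:00–11:30, 15:30–17:45.
Windows ≥ 75 min: 10:00–11:30, 15:30–17:45.
Earliest such window starts at 10:00.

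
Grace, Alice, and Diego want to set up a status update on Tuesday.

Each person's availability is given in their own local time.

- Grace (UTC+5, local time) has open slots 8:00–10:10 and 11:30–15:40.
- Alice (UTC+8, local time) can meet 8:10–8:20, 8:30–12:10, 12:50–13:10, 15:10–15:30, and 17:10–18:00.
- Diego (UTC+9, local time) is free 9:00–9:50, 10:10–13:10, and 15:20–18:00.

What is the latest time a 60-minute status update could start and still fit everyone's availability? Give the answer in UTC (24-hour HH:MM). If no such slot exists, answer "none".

03:10

Grace → UTC: 03:00–05:10, 06:30–10:40.
Alice → UTC: 00:10–00:20, 00:30–04:10, 04:50–05:10, 07:10–07:30, 09:10–10:00.
Diego → UTC: 00:00–00:50, 01:10–04:10, 06:20–09:00.
Grace ∩ Alice: 03:00–04:10, 04:50–05:10, 07:10–07:30, 09:10–10:00.
Grace ∩ Alice ∩ Diego: 03:00–04:10, 07:10–07:30.
Windows ≥ 60 min: 03:00–04:10.
Latest start in the last window 03:00–04:10 is 04:10 − 60 min = 03:10.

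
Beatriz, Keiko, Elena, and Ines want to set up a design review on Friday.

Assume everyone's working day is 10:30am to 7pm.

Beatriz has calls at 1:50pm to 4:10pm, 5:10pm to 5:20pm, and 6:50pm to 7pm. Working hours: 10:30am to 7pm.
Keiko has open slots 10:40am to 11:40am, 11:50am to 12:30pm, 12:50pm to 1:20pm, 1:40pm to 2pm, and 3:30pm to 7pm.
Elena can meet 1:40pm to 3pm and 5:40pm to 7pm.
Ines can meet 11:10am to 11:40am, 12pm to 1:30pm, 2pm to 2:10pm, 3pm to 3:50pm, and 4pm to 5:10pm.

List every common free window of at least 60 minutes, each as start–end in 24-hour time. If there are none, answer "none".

none

Beatriz free within 10:30–19:00: 10:30–13:50, 16:10–17:10, 17:20–18:50.
Beatriz ∩ Keiko: 10:40–11:40, 11:50–12:30, 12:50–13:20, 13:40–13:50, 16:10–17:10, 17:20–18:50.
Beatriz ∩ Keiko ∩ Elena: 13:40–13:50, 17:40–18:50.
Beatriz ∩ Keiko ∩ Elena ∩ Ines: (none).
Windows ≥ 60 min: (none).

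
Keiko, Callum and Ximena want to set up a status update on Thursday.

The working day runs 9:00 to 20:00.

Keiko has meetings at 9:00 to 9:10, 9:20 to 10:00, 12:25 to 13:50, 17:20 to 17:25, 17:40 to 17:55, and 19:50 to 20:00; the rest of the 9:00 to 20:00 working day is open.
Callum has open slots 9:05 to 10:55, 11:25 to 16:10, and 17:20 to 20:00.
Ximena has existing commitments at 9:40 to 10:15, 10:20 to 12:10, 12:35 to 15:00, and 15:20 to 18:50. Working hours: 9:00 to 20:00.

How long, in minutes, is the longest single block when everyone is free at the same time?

60 minutes

Keiko free within 09:00–20:00: 09:10–09:20, 10:00–12:25, 13:50–17:20, 17:25–17:40, 17:55–19:50.
Ximena free within 09:00–20:00: 09:00–09:40, 10:15–10:20, 12:10–12:35, 15:00–15:20, 18:50–20:00.
Keiko ∩ Callum: 09:10–09:20, 10:00–10:55, 11:25–12:25, 13:50–16:10, 17:25–17:40, 17:55–19:50.
Keiko ∩ Callum ∩ Ximena: 09:10–09:20, 10:15–10:20, 12:10–12:25, 15:00–15:20, 18:50–19:50.
Common window lengths: 10, 5, 15, 20, 60 min; longest is 60.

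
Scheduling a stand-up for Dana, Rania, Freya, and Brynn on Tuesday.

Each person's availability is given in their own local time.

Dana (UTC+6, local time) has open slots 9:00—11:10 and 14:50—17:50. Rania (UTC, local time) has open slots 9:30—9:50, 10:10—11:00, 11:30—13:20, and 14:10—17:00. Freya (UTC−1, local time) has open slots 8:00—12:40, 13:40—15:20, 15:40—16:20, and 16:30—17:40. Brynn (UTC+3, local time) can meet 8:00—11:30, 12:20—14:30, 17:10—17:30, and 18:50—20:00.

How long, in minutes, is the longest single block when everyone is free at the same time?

50 minutes

Dana → UTC: 03:00–05:10, 08:50–11:50.
Rania → UTC: 09:30–09:50, 10:10–11:00, 11:30–13:20, 14:10–17:00.
Freya → UTC: 09:00–13:40, 14:40–16:20, 16:40–17:20, 17:30–18:40.
Brynn → UTC: 05:00–08:30, 09:20–11:30, 14:10–14:30, 15:50–17:00.
Dana ∩ Rania: 09:30–09:50, 10:10–11:00, 11:30–11:50.
Dana ∩ Rania ∩ Freya: 09:30–09:50, 10:10–11:00, 11:30–11:50.
Dana ∩ Rania ∩ Freya ∩ Brynn: 09:30–09:50, 10:10–11:00.
Common window lengths: 20, 50 min; longest is 50.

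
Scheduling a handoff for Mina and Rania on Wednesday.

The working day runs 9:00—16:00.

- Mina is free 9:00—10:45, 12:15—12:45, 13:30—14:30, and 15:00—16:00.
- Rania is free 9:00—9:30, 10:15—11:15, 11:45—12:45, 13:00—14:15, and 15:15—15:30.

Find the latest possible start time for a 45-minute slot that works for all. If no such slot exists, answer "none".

Mina ∩ Rania: 09:00–09:30, 10:15–10:45, 12:15–12:45, 13:30–14:15, 15:15–15:30.
Windows ≥ 45 min: 13:30–14:15.
Latest start in the last window 13:30–14:15 is 14:15 − 45 min = 13:30.

13:30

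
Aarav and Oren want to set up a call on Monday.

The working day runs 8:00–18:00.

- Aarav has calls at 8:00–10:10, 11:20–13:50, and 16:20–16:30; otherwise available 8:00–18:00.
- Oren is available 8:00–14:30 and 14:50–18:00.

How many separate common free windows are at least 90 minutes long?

Aarav free within 08:00–18:00: 10:10–11:20, 13:50–16:20, 16:30–18:00.
Aarav ∩ Oren: 10:10–11:20, 13:50–14:30, 14:50–16:20, 16:30–18:00.
Windows ≥ 90 min: 14:50–16:20, 16:30–18:00.
That's 2 windows.

2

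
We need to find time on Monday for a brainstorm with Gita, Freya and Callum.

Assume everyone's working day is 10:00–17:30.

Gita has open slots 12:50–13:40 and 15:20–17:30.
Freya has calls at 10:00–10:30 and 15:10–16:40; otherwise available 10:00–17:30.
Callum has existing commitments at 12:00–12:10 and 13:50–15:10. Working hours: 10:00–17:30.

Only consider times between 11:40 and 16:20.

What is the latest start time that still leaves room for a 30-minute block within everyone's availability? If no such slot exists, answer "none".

13:10

Freya free within 10:00–17:30: 10:30–15:10, 16:40–17:30.
Callum free within 10:00–17:30: 10:00–12:00, 12:10–13:50, 15:10–17:30.
Gita ∩ Freya: 12:50–13:40, 16:40–17:30.
Gita ∩ Freya ∩ Callum: 12:50–13:40, 16:40–17:30.
Restricted to 11:40–16:20: 12:50–13:40.
Windows ≥ 30 min: 12:50–13:40.
Latest start in the last window 12:50–13:40 is 13:40 − 30 min = 13:10.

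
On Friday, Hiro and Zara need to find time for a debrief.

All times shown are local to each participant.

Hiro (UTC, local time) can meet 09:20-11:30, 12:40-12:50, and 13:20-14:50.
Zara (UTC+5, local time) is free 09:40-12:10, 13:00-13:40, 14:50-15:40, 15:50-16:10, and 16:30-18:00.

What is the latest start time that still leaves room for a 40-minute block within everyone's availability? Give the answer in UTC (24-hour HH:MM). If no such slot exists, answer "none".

Hiro → UTC: 09:20–11:30, 12:40–12:50, 13:20–14:50.
Zara → UTC: 04:40–07:10, 08:00–08:40, 09:50–10:40, 10:50–11:10, 11:30–13:00.
Hiro ∩ Zara: 09:50–10:40, 10:50–11:10, 12:40–12:50.
Windows ≥ 40 min: 09:50–10:40.
Latest start in the last window 09:50–10:40 is 10:40 − 40 min = 10:00.

10:00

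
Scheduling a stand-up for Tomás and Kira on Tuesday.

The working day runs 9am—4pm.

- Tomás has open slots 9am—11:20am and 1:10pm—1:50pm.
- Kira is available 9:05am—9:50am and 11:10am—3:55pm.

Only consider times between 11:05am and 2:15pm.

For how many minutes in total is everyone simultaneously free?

Tomás ∩ Kira: 09:05–09:50, 11:10–11:20, 13:10–13:50.
Restricted to 11:05–14:15: 11:10–11:20, 13:10–13:50.
Total common minutes: 10 + 40 = 50.

50 minutes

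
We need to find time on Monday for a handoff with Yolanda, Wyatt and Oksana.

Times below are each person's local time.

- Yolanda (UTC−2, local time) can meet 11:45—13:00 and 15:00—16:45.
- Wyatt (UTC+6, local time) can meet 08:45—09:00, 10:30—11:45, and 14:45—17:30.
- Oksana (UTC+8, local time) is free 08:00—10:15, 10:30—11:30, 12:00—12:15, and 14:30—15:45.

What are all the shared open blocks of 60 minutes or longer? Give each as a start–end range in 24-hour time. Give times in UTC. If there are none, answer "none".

Yolanda → UTC: 13:45–15:00, 17:00–18:45.
Wyatt → UTC: 02:45–03:00, 04:30–05:45, 08:45–11:30.
Oksana → UTC: 00:00–02:15, 02:30–03:30, 04:00–04:15, 06:30–07:45.
Yolanda ∩ Wyatt: (none).
Yolanda ∩ Wyatt ∩ Oksana: (none).
Windows ≥ 60 min: (none).

none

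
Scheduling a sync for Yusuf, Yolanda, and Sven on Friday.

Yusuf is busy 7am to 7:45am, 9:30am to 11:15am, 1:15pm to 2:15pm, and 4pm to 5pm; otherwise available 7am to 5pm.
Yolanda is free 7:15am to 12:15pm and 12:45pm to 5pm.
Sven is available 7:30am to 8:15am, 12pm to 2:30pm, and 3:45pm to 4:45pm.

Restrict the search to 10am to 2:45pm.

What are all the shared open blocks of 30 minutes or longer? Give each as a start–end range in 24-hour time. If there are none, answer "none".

Yusuf free within 07:00–17:00: 07:45–09:30, 11:15–13:15, 14:15–16:00.
Yusuf ∩ Yolanda: 07:45–09:30, 11:15–12:15, 12:45–13:15, 14:15–16:00.
Yusuf ∩ Yolanda ∩ Sven: 07:45–08:15, 12:00–12:15, 12:45–13:15, 14:15–14:30, 15:45–16:00.
Restricted to 10:00–14:45: 12:00–12:15, 12:45–13:15, 14:15–14:30.
Windows ≥ 30 min: 12:45–13:15.

12:45–13:15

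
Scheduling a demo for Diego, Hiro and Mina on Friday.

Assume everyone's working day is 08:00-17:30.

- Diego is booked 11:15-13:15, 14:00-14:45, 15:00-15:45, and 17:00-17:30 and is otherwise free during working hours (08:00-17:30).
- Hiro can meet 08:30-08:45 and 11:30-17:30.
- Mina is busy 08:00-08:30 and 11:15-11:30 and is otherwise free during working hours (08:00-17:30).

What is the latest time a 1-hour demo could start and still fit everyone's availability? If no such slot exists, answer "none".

Diego free within 08:00–17:30: 08:00–11:15, 13:15–14:00, 14:45–15:00, 15:45–17:00.
Mina free within 08:00–17:30: 08:30–11:15, 11:30–17:30.
Diego ∩ Hiro: 08:30–08:45, 13:15–14:00, 14:45–15:00, 15:45–17:00.
Diego ∩ Hiro ∩ Mina: 08:30–08:45, 13:15–14:00, 14:45–15:00, 15:45–17:00.
Windows ≥ 60 min: 15:45–17:00.
Latest start in the last window 15:45–17:00 is 17:00 − 60 min = 16:00.

16:00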